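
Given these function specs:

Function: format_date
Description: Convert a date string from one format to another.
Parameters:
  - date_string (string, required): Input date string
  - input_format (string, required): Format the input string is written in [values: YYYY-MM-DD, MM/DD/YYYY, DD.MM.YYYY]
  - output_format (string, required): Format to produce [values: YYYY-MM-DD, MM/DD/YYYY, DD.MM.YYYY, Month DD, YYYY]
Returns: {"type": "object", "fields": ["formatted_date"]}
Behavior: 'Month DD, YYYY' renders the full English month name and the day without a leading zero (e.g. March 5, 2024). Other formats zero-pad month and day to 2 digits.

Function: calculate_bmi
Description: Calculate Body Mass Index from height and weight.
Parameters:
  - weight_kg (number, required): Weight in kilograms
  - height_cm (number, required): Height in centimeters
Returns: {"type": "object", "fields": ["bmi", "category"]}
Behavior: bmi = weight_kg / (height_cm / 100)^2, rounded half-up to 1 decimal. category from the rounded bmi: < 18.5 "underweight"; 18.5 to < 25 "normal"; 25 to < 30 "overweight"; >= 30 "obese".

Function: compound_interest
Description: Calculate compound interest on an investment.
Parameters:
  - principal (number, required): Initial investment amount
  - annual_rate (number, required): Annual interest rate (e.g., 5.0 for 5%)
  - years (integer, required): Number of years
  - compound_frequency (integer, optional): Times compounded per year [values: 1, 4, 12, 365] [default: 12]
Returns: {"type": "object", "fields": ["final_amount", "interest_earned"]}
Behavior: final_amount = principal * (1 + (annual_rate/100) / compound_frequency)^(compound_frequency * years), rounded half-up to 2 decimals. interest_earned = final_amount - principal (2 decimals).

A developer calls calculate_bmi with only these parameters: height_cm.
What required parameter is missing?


Required parameters: weight_kg, height_cm
Provided: height_cm
Missing: weight_kg
weight_kg


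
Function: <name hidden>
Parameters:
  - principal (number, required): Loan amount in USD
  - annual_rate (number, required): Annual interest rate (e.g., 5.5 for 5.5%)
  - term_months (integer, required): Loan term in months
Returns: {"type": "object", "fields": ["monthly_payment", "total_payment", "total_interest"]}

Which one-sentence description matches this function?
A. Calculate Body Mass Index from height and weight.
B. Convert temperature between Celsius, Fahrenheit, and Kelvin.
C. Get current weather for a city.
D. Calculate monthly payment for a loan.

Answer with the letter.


Parameters principal, annual_rate, term_months and return ["monthly_payment", "total_payment", "total_interest"] fit: Calculate monthly payment for a loan.
D


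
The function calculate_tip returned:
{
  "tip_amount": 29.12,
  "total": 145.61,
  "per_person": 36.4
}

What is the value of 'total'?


145.61


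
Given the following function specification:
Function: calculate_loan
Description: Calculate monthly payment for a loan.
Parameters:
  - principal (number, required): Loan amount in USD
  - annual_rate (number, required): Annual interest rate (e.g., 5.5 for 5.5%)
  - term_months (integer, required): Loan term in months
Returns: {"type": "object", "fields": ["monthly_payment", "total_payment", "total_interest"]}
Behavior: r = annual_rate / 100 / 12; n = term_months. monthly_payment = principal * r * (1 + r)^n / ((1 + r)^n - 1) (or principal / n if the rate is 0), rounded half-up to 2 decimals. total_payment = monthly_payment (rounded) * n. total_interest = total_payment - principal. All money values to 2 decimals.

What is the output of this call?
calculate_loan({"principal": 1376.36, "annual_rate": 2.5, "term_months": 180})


r = 2.5 / 100 / 12 = 0.002083333333 (keep full precision)
(1 + r)^180 = 1.45442396
monthly_payment = 1376.36 * 0.002083333333 * 1.45442396 / (1.45442396 - 1) = 9.17742 -> 9.18
total_payment = 9.18 * 180 = 1652.40
total_interest = 1652.40 - 1376.36 = 276.04
Output:
{"monthly_payment": 9.18, "total_payment": 1652.4, "total_interest": 276.04}


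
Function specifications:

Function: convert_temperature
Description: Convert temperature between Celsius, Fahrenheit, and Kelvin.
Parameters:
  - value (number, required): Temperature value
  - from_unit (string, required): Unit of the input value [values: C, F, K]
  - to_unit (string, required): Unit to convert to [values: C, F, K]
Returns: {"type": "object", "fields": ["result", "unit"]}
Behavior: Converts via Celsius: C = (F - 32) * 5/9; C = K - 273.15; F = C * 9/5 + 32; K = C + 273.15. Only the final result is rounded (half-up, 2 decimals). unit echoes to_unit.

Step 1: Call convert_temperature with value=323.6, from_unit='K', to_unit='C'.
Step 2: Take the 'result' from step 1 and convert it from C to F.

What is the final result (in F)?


Step 1: convert_temperature(value=323.6, from_unit=K, to_unit=C)
  To C: 323.6 - 273.15 = 50.45
  Target is C: 50.45
  Round to 2 decimals: 50.45
  -> result = 50.45 C
Step 2: convert_temperature(value=50.45, from_unit=C, to_unit=F)
  Input already in C: 50.45
  To F: 50.45 * 9/5 + 32 = 122.81
  Round to 2 decimals: 122.81
  -> result = 122.81 F
122.81 F


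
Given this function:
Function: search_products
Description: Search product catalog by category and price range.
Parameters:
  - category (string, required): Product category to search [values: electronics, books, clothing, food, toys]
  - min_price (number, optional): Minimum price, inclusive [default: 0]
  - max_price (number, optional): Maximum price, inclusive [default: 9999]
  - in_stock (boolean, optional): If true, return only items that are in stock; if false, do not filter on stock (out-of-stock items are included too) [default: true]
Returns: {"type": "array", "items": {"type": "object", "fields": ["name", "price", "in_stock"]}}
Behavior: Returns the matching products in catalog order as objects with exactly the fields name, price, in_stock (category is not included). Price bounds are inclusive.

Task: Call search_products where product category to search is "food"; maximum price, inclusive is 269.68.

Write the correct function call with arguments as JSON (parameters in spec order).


Mapping each described value to its parameter name:
  'Product category to search' -> category = "food"
  'Maximum price, inclusive' -> max_price = 269.68
search_products({"category": "food", "max_price": 269.68})


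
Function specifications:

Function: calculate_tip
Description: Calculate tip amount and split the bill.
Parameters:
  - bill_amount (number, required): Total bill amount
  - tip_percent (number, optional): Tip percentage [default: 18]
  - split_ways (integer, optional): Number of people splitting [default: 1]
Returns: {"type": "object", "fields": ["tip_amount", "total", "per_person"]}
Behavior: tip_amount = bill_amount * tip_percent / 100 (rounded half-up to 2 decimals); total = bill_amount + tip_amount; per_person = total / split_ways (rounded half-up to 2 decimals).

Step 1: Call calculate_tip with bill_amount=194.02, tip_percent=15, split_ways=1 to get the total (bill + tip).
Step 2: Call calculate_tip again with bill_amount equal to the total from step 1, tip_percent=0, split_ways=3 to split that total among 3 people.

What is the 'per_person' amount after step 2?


Step 1: calculate_tip(bill_amount=194.02, tip_percent=15, split_ways=1)
  tip_amount = 194.02 * 15/100 = 29.103 -> 29.10
  total = 194.02 + 29.10 = 223.12
  per_person = 223.12 / 1 = 223.12 -> 223.12
  -> total = 223.12
Step 2: calculate_tip(bill_amount=223.12, tip_percent=0, split_ways=3)
  tip_amount = 223.12 * 0/100 = 0 -> 0.00
  total = 223.12 + 0.00 = 223.12
  per_person = 223.12 / 3 = 74.373333 -> 74.37
  -> per_person = 74.37
$74.37


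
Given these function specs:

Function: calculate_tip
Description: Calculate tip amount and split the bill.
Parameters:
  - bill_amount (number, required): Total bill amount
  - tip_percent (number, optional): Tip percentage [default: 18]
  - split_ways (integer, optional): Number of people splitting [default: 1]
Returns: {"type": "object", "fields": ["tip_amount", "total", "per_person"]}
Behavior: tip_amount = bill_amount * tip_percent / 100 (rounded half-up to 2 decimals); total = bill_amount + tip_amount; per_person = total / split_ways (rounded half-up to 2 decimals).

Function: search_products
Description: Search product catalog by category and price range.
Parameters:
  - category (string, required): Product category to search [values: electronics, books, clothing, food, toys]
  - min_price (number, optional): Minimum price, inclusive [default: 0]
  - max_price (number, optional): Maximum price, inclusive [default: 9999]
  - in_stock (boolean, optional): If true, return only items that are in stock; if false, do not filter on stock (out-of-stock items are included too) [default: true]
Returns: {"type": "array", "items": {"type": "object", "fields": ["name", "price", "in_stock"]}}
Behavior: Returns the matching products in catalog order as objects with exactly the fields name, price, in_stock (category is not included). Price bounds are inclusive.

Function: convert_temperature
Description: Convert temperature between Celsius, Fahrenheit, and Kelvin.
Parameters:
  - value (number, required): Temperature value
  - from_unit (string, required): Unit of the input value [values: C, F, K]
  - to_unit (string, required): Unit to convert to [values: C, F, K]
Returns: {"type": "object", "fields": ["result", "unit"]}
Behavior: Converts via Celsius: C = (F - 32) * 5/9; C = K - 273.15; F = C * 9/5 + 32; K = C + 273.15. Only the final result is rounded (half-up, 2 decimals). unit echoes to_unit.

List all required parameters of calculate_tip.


Parameters of calculate_tip and their required/optional flag:
  bill_amount: required
  tip_percent: optional
  split_ways: optional
bill_amount


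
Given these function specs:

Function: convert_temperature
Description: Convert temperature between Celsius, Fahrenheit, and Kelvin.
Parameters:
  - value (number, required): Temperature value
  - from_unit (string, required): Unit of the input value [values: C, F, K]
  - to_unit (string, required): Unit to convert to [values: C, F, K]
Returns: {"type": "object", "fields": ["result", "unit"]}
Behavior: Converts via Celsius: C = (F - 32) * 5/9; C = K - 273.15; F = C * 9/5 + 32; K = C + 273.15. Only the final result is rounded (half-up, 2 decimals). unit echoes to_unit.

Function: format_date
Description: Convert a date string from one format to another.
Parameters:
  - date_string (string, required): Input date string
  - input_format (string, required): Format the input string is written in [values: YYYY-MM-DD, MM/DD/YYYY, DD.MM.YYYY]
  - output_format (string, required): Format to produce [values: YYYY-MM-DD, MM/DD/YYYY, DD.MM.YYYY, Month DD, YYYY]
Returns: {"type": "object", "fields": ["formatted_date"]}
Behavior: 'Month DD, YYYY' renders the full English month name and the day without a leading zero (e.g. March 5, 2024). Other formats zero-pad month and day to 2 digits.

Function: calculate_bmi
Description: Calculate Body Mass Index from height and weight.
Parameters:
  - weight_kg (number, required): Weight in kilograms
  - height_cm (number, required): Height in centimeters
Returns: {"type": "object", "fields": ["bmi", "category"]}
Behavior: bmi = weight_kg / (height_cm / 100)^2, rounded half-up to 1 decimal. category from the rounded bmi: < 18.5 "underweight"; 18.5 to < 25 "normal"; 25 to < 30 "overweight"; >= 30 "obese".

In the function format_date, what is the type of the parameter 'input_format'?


The format_date spec declares:
  - input_format (string, required): Format the input string is written in [values: YYYY-MM-DD, MM/DD/YYYY, DD.MM.YYYY]
Type:
string


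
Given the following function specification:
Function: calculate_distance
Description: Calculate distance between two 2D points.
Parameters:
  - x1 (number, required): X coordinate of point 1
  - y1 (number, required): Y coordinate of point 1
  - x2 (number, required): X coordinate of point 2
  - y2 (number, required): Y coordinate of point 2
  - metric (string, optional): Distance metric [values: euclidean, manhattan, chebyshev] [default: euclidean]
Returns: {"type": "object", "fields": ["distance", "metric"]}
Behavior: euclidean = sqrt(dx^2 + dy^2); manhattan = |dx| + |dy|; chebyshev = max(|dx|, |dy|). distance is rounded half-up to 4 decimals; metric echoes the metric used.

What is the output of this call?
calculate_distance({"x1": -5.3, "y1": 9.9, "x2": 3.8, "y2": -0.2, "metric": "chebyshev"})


|dx| = |3.8 - -5.3| = 9.1; |dy| = |-0.2 - 9.9| = 10.1
chebyshev: max(9.1, 10.1) = 10.1
Round to 4 decimals: 10.1
Output:
{"distance": 10.1, "metric": "chebyshev"}


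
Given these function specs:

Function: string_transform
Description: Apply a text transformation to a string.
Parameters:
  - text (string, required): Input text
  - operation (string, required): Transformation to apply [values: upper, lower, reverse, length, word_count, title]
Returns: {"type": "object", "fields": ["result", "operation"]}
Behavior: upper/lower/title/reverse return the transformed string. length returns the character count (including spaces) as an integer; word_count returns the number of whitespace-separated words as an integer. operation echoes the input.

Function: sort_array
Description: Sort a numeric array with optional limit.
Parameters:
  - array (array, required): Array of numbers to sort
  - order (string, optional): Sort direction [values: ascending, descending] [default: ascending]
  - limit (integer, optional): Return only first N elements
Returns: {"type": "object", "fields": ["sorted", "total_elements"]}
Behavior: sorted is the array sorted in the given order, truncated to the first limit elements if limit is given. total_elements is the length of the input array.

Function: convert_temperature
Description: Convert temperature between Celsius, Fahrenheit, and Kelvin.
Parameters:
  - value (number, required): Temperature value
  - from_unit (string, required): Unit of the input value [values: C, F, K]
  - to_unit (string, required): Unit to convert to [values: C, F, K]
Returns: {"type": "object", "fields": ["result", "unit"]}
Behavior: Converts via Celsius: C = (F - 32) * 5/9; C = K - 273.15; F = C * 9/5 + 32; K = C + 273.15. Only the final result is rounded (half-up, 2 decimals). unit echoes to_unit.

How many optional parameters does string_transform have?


Parameters of string_transform: text (required), operation (required)
Optional count:
0


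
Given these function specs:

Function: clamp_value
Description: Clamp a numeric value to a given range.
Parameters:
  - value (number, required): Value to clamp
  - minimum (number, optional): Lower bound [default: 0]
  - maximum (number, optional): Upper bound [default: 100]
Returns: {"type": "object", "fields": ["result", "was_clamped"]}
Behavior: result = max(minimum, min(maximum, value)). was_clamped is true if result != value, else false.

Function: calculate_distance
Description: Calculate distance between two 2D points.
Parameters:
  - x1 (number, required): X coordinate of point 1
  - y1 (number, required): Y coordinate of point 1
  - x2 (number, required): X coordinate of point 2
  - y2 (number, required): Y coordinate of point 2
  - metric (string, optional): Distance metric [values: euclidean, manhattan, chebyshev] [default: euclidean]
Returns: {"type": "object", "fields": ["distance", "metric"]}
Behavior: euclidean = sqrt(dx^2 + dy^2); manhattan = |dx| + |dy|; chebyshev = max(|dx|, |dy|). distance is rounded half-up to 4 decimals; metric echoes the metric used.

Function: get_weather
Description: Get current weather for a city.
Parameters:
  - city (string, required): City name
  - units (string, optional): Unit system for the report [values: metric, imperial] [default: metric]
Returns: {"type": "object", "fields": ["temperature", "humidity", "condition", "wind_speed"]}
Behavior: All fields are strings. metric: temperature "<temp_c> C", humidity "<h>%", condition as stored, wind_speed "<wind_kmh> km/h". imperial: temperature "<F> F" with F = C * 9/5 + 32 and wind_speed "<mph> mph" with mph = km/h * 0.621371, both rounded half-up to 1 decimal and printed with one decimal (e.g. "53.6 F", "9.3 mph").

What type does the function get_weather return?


The get_weather spec declares Returns: {"type": "object", "fields": ["temperature", "humidity", "condition", "wind_speed"]}
Type:
object


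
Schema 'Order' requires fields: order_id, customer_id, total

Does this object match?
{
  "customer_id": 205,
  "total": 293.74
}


Checking required fields...
Missing: order_id
Invalid - missing required field 'order_id'


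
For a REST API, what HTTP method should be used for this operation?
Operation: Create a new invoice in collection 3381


GET = read, POST = create, PUT = update/replace, DELETE = remove
This operation is a create.
POST


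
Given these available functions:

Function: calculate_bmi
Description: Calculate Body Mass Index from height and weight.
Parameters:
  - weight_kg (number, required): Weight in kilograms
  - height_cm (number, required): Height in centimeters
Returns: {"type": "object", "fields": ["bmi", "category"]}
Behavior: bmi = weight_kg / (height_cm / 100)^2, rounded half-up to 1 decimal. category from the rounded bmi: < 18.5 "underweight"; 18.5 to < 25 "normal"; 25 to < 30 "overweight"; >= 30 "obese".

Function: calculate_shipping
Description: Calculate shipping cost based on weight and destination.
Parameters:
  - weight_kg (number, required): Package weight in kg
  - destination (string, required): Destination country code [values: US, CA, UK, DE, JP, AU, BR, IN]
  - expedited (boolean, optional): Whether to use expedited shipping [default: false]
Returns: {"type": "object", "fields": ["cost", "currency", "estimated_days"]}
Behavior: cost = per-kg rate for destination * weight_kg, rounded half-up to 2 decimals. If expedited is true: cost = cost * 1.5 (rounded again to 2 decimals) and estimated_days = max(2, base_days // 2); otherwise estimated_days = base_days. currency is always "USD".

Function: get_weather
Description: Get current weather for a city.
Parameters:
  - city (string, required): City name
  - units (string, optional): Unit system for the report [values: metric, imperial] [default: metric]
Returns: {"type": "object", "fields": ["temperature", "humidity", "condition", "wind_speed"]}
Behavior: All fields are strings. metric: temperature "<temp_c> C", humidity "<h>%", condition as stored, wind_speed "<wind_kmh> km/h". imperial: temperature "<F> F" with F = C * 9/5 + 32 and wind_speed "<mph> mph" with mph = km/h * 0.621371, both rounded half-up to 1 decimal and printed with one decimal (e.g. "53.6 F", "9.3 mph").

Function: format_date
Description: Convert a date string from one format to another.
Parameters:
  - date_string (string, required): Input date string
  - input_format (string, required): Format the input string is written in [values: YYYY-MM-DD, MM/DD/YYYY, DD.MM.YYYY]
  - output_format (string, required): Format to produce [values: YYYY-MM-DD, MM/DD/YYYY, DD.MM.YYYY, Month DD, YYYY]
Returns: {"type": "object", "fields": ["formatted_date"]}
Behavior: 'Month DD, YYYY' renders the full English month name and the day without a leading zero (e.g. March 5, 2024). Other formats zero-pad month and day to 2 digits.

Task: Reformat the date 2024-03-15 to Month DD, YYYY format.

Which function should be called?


The task needs a function whose description is: Convert a date string from one format to another.
format_date


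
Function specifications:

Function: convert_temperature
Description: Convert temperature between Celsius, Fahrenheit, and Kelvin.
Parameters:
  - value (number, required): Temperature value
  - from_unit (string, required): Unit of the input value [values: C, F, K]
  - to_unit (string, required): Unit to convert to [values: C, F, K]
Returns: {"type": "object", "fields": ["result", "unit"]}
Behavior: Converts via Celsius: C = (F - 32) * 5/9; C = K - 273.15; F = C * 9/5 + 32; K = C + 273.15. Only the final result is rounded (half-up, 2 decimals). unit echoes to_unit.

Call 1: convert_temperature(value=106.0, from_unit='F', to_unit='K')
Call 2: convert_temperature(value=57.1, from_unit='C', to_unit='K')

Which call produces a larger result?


Call 1:
  To C: (106 - 32) * 5/9 = 41.111111
  To K: 41.111111 + 273.15 = 314.261111
  Round to 2 decimals: 314.26
  -> 314.26 K
Call 2:
  Input already in C: 57.1
  To K: 57.1 + 273.15 = 330.25
  Round to 2 decimals: 330.25
  -> 330.25 K
Call 2 (330.25 K)


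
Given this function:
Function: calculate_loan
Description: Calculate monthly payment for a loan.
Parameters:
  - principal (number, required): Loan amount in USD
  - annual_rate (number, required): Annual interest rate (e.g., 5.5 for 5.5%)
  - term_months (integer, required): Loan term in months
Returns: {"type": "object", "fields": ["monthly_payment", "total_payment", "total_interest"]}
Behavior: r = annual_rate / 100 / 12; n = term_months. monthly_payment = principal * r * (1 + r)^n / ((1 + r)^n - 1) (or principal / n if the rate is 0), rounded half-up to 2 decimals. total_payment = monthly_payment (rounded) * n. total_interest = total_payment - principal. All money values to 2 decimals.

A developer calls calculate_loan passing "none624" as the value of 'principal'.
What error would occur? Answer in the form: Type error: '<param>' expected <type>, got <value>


Spec: 'principal' is declared as number; "none624" is a string.
Type error: 'principal' expected number, got "none624"


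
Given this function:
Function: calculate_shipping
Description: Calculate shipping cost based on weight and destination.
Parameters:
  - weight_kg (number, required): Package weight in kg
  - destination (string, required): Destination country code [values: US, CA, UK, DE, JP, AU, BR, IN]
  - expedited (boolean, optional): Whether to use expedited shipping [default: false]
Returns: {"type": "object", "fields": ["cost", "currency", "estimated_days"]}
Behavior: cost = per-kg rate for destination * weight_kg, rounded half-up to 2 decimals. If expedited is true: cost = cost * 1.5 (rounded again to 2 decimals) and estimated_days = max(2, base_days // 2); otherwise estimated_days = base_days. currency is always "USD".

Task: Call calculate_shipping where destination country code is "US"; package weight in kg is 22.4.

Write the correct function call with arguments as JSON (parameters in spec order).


Mapping each described value to its parameter name:
  'Destination country code' -> destination = "US"
  'Package weight in kg' -> weight_kg = 22.4
calculate_shipping({"weight_kg": 22.4, "destination": "US"})


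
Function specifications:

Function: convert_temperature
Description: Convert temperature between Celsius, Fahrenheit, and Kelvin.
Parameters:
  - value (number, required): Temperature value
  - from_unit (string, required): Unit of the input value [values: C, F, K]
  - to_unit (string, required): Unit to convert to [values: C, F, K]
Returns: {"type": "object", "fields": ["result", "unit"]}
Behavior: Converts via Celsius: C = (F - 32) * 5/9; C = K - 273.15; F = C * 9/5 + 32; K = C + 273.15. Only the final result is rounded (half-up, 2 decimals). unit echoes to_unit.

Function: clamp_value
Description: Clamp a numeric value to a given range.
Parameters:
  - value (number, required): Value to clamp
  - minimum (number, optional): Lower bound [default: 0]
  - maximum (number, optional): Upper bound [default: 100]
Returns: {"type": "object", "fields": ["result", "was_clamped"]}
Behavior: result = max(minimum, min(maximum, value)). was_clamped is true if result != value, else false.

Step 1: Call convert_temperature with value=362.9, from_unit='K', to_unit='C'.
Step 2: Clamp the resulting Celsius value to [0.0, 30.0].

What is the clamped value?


Step 1: convert_temperature(value=362.9, from_unit=K, to_unit=C)
  To C: 362.9 - 273.15 = 89.75
  Target is C: 89.75
  Round to 2 decimals: 89.75
  -> result = 89.75 C
Step 2: clamp_value(value=89.75, minimum=0.0, maximum=30.0)
  result = max(0.0, min(30.0, 89.75)) = max(0.0, 30.0) = 30.0
  was_clamped = (30.0 != 89.75) = true
  -> result = 30.0
30.0


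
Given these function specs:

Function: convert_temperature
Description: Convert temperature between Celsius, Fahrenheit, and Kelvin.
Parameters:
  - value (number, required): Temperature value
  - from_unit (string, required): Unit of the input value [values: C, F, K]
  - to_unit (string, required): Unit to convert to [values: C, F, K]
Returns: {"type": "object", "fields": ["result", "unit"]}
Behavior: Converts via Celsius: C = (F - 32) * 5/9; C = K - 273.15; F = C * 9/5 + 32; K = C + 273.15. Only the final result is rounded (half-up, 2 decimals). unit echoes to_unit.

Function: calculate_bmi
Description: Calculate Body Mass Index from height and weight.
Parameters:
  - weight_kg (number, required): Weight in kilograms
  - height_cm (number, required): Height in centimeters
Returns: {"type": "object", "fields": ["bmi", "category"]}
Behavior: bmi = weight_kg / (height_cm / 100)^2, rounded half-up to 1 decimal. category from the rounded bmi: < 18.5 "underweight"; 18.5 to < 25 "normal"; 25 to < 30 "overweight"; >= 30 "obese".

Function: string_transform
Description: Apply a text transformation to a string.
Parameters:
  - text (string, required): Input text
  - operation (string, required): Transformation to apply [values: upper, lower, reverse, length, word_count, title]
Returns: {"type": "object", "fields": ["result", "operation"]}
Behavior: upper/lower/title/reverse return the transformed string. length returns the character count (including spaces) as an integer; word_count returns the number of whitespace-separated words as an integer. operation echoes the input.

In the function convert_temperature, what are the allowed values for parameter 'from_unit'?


The convert_temperature spec declares:
  - from_unit (string, required): Unit of the input value [values: C, F, K]
Allowed values:
C, F, K


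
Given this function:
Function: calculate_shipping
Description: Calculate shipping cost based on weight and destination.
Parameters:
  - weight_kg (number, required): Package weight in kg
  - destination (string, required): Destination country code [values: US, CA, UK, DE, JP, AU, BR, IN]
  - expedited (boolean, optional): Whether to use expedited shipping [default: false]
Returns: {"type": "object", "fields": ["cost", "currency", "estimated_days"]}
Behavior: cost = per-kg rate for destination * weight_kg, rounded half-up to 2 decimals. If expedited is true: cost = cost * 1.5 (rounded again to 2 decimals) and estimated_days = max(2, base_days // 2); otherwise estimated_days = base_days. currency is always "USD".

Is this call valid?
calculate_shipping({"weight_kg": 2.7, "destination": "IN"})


Checking all required parameters present and types match... All valid.
Valid


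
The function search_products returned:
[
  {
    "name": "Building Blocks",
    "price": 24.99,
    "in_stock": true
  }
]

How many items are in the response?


Items: Building Blocks
1


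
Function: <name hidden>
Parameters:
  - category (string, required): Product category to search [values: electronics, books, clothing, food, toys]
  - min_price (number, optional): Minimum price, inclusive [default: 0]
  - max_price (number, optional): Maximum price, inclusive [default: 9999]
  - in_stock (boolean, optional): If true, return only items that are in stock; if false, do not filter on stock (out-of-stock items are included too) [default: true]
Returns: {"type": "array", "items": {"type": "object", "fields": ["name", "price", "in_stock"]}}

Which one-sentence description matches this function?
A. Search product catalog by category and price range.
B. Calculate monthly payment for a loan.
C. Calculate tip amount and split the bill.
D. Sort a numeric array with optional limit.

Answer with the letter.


Parameters category, min_price, max_price, in_stock and return "array" fit: Search product catalog by category and price range.
A


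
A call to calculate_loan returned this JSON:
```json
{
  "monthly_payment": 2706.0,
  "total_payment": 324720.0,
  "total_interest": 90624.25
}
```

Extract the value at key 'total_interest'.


90624.25


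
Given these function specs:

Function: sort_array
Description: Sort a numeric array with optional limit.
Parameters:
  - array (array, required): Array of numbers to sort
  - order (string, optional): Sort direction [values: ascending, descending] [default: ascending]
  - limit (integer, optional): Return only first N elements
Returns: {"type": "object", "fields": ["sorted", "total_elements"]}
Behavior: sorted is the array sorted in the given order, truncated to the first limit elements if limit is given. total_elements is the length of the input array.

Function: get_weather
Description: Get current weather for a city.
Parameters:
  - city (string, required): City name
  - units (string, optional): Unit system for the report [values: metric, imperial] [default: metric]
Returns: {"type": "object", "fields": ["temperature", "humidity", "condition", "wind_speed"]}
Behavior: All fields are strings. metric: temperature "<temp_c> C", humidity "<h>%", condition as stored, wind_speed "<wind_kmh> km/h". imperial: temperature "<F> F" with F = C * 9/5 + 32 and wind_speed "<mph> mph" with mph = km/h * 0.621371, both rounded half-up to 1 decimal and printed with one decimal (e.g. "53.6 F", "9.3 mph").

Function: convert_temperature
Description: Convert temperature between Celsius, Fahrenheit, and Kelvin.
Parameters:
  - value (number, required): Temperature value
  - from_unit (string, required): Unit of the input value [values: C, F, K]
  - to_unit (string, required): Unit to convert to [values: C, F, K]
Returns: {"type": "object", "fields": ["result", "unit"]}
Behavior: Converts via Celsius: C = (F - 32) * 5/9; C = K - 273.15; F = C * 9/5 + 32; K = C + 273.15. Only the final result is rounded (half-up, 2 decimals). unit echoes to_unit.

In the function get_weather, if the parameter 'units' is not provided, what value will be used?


The get_weather spec declares:
  - units (string, optional): Unit system for the report [values: metric, imperial] [default: metric]
Default:
metric


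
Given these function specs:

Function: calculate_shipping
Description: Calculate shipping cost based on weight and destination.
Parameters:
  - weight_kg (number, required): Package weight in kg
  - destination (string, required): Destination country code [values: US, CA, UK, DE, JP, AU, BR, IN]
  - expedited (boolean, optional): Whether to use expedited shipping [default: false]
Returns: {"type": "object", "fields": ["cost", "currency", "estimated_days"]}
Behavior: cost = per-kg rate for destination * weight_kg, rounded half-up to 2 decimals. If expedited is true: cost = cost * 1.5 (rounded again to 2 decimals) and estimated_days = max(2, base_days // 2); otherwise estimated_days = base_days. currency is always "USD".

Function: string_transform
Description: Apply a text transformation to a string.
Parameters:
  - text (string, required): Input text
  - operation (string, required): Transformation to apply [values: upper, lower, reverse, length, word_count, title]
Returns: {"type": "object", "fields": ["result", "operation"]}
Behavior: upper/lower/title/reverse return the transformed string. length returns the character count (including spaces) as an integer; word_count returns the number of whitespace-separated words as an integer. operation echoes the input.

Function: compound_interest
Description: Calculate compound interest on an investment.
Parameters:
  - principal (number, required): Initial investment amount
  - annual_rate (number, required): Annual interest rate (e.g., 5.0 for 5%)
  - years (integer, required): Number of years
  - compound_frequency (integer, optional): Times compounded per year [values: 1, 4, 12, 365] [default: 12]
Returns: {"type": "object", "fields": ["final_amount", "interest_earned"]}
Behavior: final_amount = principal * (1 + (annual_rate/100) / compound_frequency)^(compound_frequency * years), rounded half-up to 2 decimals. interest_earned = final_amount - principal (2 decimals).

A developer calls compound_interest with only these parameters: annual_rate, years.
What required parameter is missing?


Required parameters: principal, annual_rate, years
Provided: annual_rate, years
Missing: principal
principal


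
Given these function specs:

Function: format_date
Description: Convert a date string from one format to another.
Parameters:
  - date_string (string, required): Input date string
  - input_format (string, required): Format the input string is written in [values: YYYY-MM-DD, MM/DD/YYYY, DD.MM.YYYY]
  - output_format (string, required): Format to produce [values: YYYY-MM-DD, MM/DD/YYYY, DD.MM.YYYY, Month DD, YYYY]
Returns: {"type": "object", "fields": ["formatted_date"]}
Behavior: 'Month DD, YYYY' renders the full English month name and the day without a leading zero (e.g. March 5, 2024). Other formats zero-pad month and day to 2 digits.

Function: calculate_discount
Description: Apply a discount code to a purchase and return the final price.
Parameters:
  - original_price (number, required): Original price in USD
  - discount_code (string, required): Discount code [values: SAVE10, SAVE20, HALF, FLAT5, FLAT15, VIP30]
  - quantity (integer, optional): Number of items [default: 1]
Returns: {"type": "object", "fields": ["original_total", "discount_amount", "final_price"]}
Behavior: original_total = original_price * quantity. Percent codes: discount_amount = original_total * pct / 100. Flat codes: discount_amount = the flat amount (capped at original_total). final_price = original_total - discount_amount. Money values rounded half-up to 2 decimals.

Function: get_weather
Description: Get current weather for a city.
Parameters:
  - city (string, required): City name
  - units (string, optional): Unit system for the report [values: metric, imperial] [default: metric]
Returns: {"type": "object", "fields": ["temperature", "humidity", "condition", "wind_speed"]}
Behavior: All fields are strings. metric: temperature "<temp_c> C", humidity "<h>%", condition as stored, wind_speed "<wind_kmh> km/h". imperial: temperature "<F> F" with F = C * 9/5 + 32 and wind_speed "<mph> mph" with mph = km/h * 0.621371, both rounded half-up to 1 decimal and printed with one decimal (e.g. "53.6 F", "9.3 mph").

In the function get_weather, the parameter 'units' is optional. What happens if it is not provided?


The get_weather spec declares:
  - units (string, optional): Unit system for the report [values: metric, imperial] [default: metric]
It defaults to metric


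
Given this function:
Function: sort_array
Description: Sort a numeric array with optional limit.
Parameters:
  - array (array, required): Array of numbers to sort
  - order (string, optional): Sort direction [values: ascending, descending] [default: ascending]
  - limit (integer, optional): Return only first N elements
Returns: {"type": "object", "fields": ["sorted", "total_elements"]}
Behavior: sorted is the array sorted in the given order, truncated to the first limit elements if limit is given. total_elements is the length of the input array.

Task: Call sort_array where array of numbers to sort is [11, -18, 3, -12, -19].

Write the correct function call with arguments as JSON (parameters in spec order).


Mapping each described value to its parameter name:
  'Array of numbers to sort' -> array = [11, -18, 3, -12, -19]
sort_array({"array": [11, -18, 3, -12, -19]})


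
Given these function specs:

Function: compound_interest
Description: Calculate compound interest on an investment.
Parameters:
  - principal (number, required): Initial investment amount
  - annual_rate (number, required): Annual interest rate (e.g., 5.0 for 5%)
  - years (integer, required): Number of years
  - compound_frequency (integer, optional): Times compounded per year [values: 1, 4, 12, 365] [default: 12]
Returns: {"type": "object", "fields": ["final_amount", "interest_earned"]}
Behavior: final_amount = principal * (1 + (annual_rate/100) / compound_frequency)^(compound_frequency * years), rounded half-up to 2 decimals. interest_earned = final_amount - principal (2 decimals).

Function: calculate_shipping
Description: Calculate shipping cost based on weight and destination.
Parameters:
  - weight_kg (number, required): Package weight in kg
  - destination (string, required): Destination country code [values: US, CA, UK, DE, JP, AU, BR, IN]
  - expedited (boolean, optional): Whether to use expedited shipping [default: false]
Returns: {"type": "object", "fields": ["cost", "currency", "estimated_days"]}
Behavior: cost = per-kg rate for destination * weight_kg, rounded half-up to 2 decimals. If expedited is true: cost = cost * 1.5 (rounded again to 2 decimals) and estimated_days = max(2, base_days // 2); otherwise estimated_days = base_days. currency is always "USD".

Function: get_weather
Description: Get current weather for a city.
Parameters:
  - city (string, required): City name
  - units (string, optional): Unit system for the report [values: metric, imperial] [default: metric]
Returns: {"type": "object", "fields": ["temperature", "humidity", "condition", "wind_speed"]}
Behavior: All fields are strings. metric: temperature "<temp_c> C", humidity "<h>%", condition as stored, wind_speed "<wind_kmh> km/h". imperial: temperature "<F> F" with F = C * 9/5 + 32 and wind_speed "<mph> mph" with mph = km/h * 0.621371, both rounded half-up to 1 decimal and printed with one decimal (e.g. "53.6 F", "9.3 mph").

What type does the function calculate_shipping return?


The calculate_shipping spec declares Returns: {"type": "object", "fields": ["cost", "currency", "estimated_days"]}
Type:
object


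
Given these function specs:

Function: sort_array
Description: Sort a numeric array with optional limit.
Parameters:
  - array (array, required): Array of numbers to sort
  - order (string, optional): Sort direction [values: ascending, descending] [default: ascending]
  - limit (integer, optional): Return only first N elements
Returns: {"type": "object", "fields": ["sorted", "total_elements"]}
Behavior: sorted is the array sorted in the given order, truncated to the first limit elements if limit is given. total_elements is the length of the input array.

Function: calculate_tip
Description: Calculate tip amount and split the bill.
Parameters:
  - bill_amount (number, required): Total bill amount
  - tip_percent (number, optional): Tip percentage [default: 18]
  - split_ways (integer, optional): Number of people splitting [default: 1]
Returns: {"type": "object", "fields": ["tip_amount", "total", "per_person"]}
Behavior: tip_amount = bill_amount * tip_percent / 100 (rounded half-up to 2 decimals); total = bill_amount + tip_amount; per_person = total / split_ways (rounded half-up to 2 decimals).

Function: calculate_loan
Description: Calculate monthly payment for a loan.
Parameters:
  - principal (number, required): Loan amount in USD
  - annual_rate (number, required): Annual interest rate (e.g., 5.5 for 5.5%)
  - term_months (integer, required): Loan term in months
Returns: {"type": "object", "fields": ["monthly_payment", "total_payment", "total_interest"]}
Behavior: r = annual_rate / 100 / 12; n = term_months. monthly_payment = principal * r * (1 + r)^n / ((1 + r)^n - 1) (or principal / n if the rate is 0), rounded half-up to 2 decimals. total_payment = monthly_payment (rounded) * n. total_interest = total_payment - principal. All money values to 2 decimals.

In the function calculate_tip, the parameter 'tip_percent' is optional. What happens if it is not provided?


The calculate_tip spec declares:
  - tip_percent (number, optional): Tip percentage [default: 18]
It defaults to 18


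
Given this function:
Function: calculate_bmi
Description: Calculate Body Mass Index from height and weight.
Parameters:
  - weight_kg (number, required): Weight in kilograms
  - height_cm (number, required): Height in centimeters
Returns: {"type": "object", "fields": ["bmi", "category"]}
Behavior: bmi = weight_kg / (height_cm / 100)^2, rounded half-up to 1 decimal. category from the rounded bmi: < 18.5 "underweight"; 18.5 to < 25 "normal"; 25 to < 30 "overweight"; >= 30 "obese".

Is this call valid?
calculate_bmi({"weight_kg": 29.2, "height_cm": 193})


Checking all required parameters present and types match... All valid.
Valid
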